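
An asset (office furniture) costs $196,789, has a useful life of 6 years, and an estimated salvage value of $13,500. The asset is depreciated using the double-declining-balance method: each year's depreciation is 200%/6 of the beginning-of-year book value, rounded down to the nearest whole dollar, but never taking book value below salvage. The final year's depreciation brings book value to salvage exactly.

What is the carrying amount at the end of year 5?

Depreciable base = $196,789 − $13,500 = $183,289.
Year 1: ⌊$196,789 × 200%/6⌋ = $65,596. Book value $131,193.
Year 2: ⌊$131,193 × 200%/6⌋ = $43,731. Book value $87,462.
Year 3: ⌊$87,462 × 200%/6⌋ = $29,154. Book value $58,308.
Year 4: ⌊$58,308 × 200%/6⌋ = $19,436. Book value $38,872.
Year 5: ⌊$38,872 × 200%/6⌋ = $12,957. Book value $25,915.

$25,915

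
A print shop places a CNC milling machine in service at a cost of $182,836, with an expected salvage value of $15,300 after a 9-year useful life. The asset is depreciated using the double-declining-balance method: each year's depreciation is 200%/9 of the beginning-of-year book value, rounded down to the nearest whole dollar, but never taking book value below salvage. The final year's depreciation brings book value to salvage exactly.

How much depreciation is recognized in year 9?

Depreciable base = $182,836 − $15,300 = $167,536.
Year 1: ⌊$182,836 × 200%/9⌋ = $40,630. Book value $142,206.
Year 2: ⌊$142,206 × 200%/9⌋ = $31,601. Book value $110,605.
Year 3: ⌊$110,605 × 200%/9⌋ = $24,578. Book value $86,027.
Year 4: ⌊$86,027 × 200%/9⌋ = $19,117. Book value $66,910.
Year 5: ⌊$66,910 × 200%/9⌋ = $14,868. Book value $52,042.
Year 6: ⌊$52,042 × 200%/9⌋ = $11,564. Book value $40,478.
Year 7: ⌊$40,478 × 200%/9⌋ = $8,995. Book value $31,483.
Year 8: ⌊$31,483 × 200%/9⌋ = $6,996. Book value $24,487.
Year 9 (final): $24,487 − $15,300 = $9,187. Book value $15,300.

$9,187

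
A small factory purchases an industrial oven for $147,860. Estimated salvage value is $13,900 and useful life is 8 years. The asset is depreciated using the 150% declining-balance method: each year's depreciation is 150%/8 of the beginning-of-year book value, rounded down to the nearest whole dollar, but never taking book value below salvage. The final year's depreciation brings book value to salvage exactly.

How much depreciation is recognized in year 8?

Depreciable base = $147,860 − $13,900 = $133,960.
Year 1: ⌊$147,860 × 150%/8⌋ = $27,723. Book value $120,137.
Year 2: ⌊$120,137 × 150%/8⌋ = $22,525. Book value $97,612.
Year 3: ⌊$97,612 × 150%/8⌋ = $18,302. Book value $79,310.
Year 4: ⌊$79,310 × 150%/8⌋ = $14,870. Book value $64,440.
Year 5: ⌊$64,440 × 150%/8⌋ = $12,082. Book value $52,358.
Year 6: ⌊$52,358 × 150%/8⌋ = $9,817. Book value $42,541.
Year 7: ⌊$42,541 × 150%/8⌋ = $7,976. Book value $34,565.
Year 8 (final): $34,565 − $13,900 = $20,665. Book value $13,900.

$20,665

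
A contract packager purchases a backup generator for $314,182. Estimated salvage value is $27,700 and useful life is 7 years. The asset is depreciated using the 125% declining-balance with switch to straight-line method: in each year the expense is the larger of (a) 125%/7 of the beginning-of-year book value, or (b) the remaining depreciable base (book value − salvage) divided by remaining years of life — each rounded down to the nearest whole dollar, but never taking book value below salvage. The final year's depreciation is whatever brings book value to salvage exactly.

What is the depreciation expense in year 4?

Depreciable base = $314,182 − $27,700 = $286,482.
Year 1: DB = ⌊$314,182 × 125%/7⌋ = $56,103; SL = ⌊$286,482/7⌋ = $40,926 → take DB $56,103. Book value $258,079.
Year 2: DB = ⌊$258,079 × 125%/7⌋ = $46,085; SL = ⌊$230,379/6⌋ = $38,396 → take DB $46,085. Book value $211,994.
Year 3: DB = ⌊$211,994 × 125%/7⌋ = $37,856; SL = ⌊$184,294/5⌋ = $36,858 → take DB $37,856. Book value $174,138.
Year 4: DB = ⌊$174,138 × 125%/7⌋ = $31,096; SL = ⌊$146,438/4⌋ = $36,609 → take SL $36,609. Book value $137,529.

$36,609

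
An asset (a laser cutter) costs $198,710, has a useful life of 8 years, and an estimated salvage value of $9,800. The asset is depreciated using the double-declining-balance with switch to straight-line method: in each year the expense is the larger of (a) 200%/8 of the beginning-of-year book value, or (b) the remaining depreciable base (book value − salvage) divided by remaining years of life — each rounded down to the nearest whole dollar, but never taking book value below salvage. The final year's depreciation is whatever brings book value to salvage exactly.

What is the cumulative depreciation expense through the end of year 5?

$151,554

Depreciable base = $198,710 − $9,800 = $188,910.
Year 1: DB = ⌊$198,710 × 200%/8⌋ = $49,677; SL = ⌊$188,910/8⌋ = $23,613 → take DB $49,677. Book value $149,033.
Year 2: DB = ⌊$149,033 × 200%/8⌋ = $37,258; SL = ⌊$139,233/7⌋ = $19,890 → take DB $37,258. Book value $111,775.
Year 3: DB = ⌊$111,775 × 200%/8⌋ = $27,943; SL = ⌊$101,975/6⌋ = $16,995 → take DB $27,943. Book value $83,832.
Year 4: DB = ⌊$83,832 × 200%/8⌋ = $20,958; SL = ⌊$74,032/5⌋ = $14,806 → take DB $20,958. Book value $62,874.
Year 5: DB = ⌊$62,874 × 200%/8⌋ = $15,718; SL = ⌊$53,074/4⌋ = $13,268 → take DB $15,718. Book value $47,156.
Accumulated through year 5 = $198,710 − $47,156 = $151,554.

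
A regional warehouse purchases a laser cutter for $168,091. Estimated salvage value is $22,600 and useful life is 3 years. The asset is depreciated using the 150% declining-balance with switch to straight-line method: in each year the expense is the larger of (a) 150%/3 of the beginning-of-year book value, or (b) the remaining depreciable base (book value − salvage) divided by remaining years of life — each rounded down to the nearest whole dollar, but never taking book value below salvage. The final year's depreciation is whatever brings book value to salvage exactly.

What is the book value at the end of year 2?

$42,023

Depreciable base = $168,091 − $22,600 = $145,491.
Year 1: DB = ⌊$168,091 × 150%/3⌋ = $84,045; SL = ⌊$145,491/3⌋ = $48,497 → take DB $84,045. Book value $84,046.
Year 2: DB = ⌊$84,046 × 150%/3⌋ = $42,023; SL = ⌊$61,446/2⌋ = $30,723 → take DB $42,023. Book value $42,023.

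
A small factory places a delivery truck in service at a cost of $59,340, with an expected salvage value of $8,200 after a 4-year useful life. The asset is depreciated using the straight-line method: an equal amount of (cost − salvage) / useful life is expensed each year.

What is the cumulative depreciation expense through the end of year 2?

$25,570

Depreciable base = $59,340 − $8,200 = $51,140.
Annual expense = $51,140 / 4 = $12,785.
End of year 1: book value $46,555.
End of year 2: book value $33,770.
Accumulated through year 2 = $59,340 − $33,770 = $25,570.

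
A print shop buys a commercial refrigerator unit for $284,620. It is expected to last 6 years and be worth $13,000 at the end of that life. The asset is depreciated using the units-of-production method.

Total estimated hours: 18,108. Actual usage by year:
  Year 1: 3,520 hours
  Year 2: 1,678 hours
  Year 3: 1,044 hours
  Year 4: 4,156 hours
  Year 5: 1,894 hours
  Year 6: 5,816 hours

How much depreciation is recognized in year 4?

$62,340

Depreciable base = $284,620 − $13,000 = $271,620.
Rate = $271,620 / 18,108 hours = $15 per hour.
Year 1: 3,520 × $15 = $52,800. Book value $231,820.
Year 2: 1,678 × $15 = $25,170. Book value $206,650.
Year 3: 1,044 × $15 = $15,660. Book value $190,990.
Year 4: 4,156 × $15 = $62,340. Book value $128,650.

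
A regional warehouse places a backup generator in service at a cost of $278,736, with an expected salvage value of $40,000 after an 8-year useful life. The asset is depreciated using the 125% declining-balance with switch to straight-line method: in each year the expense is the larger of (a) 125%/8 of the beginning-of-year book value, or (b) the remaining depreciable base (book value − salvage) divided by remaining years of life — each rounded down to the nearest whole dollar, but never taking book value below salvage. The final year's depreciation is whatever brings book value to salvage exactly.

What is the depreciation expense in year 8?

Depreciable base = $278,736 − $40,000 = $238,736.
Year 1: DB = ⌊$278,736 × 125%/8⌋ = $43,552; SL = ⌊$238,736/8⌋ = $29,842 → take DB $43,552. Book value $235,184.
Year 2: DB = ⌊$235,184 × 125%/8⌋ = $36,747; SL = ⌊$195,184/7⌋ = $27,883 → take DB $36,747. Book value $198,437.
Year 3: DB = ⌊$198,437 × 125%/8⌋ = $31,005; SL = ⌊$158,437/6⌋ = $26,406 → take DB $31,005. Book value $167,432.
Year 4: DB = ⌊$167,432 × 125%/8⌋ = $26,161; SL = ⌊$127,432/5⌋ = $25,486 → take DB $26,161. Book value $141,271.
Year 5: DB = ⌊$141,271 × 125%/8⌋ = $22,073; SL = ⌊$101,271/4⌋ = $25,317 → take SL $25,317. Book value $115,954.
Year 6: DB = ⌊$115,954 × 125%/8⌋ = $18,117; SL = ⌊$75,954/3⌋ = $25,318 → take SL $25,318. Book value $90,636.
Year 7: DB = ⌊$90,636 × 125%/8⌋ = $14,161; SL = ⌊$50,636/2⌋ = $25,318 → take SL $25,318. Book value $65,318.
Year 8 (final): $65,318 − $40,000 = $25,318. Book value $40,000.

$25,318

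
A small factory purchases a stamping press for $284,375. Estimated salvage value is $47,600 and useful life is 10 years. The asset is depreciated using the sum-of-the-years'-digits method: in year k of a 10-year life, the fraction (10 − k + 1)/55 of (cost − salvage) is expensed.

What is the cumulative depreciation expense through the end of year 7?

Depreciable base = $284,375 − $47,600 = $236,775.
Sum of the years' digits = 10+9+8+7+6+5+4+3+2+1 = 55.
Year 1: $236,775 × 10/55 = $43,050. Book value $241,325.
Year 2: $236,775 × 9/55 = $38,745. Book value $202,580.
Year 3: $236,775 × 8/55 = $34,440. Book value $168,140.
Year 4: $236,775 × 7/55 = $30,135. Book value $138,005.
Year 5: $236,775 × 6/55 = $25,830. Book value $112,175.
Year 6: $236,775 × 5/55 = $21,525. Book value $90,650.
Year 7: $236,775 × 4/55 = $17,220. Book value $73,430.
Accumulated through year 7 = $284,375 − $73,430 = $210,945.

$210,945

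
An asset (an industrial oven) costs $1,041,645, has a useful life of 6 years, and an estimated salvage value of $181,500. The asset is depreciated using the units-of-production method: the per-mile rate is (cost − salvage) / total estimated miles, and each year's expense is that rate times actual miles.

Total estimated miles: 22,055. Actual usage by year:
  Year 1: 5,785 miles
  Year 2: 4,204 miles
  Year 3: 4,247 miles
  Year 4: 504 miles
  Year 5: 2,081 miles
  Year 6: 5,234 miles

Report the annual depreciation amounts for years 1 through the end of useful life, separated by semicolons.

$225,615; $163,956; $165,633; $19,656; $81,159; $204,126

Depreciable base = $1,041,645 − $181,500 = $860,145.
Rate = $860,145 / 22,055 miles = $39 per mile.
Year 1: 5,785 × $39 = $225,615. Book value $816,030.
Year 2: 4,204 × $39 = $163,956. Book value $652,074.
Year 3: 4,247 × $39 = $165,633. Book value $486,441.
Year 4: 504 × $39 = $19,656. Book value $466,785.
Year 5: 2,081 × $39 = $81,159. Book value $385,626.
Year 6: 5,234 × $39 = $204,126. Book value $181,500.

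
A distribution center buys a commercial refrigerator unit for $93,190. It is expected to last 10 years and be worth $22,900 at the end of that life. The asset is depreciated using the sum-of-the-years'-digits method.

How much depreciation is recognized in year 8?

$3,834

Depreciable base = $93,190 − $22,900 = $70,290.
Sum of the years' digits = 10+9+8+7+6+5+4+3+2+1 = 55.
Year 1: $70,290 × 10/55 = $12,780. Book value $80,410.
Year 2: $70,290 × 9/55 = $11,502. Book value $68,908.
Year 3: $70,290 × 8/55 = $10,224. Book value $58,684.
Year 4: $70,290 × 7/55 = $8,946. Book value $49,738.
Year 5: $70,290 × 6/55 = $7,668. Book value $42,070.
Year 6: $70,290 × 5/55 = $6,390. Book value $35,680.
Year 7: $70,290 × 4/55 = $5,112. Book value $30,568.
Year 8: $70,290 × 3/55 = $3,834. Book value $26,734.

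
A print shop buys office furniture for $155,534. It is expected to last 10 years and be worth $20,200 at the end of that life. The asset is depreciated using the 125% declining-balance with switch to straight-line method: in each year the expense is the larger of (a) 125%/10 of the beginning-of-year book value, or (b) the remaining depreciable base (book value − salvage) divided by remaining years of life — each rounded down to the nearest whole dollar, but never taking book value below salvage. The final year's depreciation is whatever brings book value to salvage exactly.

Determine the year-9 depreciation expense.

Depreciable base = $155,534 − $20,200 = $135,334.
Year 1: DB = ⌊$155,534 × 125%/10⌋ = $19,441; SL = ⌊$135,334/10⌋ = $13,533 → take DB $19,441. Book value $136,093.
Year 2: DB = ⌊$136,093 × 125%/10⌋ = $17,011; SL = ⌊$115,893/9⌋ = $12,877 → take DB $17,011. Book value $119,082.
Year 3: DB = ⌊$119,082 × 125%/10⌋ = $14,885; SL = ⌊$98,882/8⌋ = $12,360 → take DB $14,885. Book value $104,197.
Year 4: DB = ⌊$104,197 × 125%/10⌋ = $13,024; SL = ⌊$83,997/7⌋ = $11,999 → take DB $13,024. Book value $91,173.
Year 5: DB = ⌊$91,173 × 125%/10⌋ = $11,396; SL = ⌊$70,973/6⌋ = $11,828 → take SL $11,828. Book value $79,345.
Year 6: DB = ⌊$79,345 × 125%/10⌋ = $9,918; SL = ⌊$59,145/5⌋ = $11,829 → take SL $11,829. Book value $67,516.
Year 7: DB = ⌊$67,516 × 125%/10⌋ = $8,439; SL = ⌊$47,316/4⌋ = $11,829 → take SL $11,829. Book value $55,687.
Year 8: DB = ⌊$55,687 × 125%/10⌋ = $6,960; SL = ⌊$35,487/3⌋ = $11,829 → take SL $11,829. Book value $43,858.
Year 9: DB = ⌊$43,858 × 125%/10⌋ = $5,482; SL = ⌊$23,658/2⌋ = $11,829 → take SL $11,829. Book value $32,029.

$11,829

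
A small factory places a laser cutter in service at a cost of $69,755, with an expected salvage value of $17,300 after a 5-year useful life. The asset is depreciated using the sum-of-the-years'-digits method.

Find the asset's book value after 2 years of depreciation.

Depreciable base = $69,755 − $17,300 = $52,455.
Sum of the years' digits = 5+4+3+2+1 = 15.
Year 1: $52,455 × 5/15 = $17,485. Book value $52,270.
Year 2: $52,455 × 4/15 = $13,988. Book value $38,282.

$38,282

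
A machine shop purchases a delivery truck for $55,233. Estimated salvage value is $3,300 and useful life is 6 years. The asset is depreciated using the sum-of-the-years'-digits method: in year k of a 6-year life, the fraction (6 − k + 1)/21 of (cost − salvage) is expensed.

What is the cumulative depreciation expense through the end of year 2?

$27,203

Depreciable base = $55,233 − $3,300 = $51,933.
Sum of the years' digits = 6+5+4+3+2+1 = 21.
Year 1: $51,933 × 6/21 = $14,838. Book value $40,395.
Year 2: $51,933 × 5/21 = $12,365. Book value $28,030.
Accumulated through year 2 = $55,233 − $28,030 = $27,203.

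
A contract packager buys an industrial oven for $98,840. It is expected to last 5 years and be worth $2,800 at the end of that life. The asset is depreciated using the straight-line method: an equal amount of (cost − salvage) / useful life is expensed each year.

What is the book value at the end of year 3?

$41,216

Depreciable base = $98,840 − $2,800 = $96,040.
Annual expense = $96,040 / 5 = $19,208.
End of year 1: book value $79,632.
End of year 2: book value $60,424.
End of year 3: book value $41,216.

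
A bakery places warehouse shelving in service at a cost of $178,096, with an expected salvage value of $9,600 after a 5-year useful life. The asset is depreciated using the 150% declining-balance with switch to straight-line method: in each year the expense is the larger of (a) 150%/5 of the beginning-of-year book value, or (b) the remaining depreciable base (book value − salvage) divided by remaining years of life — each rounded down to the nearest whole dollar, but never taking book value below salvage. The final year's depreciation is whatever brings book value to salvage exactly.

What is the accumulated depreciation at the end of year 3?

$117,008

Depreciable base = $178,096 − $9,600 = $168,496.
Year 1: DB = ⌊$178,096 × 150%/5⌋ = $53,428; SL = ⌊$168,496/5⌋ = $33,699 → take DB $53,428. Book value $124,668.
Year 2: DB = ⌊$124,668 × 150%/5⌋ = $37,400; SL = ⌊$115,068/4⌋ = $28,767 → take DB $37,400. Book value $87,268.
Year 3: DB = ⌊$87,268 × 150%/5⌋ = $26,180; SL = ⌊$77,668/3⌋ = $25,889 → take DB $26,180. Book value $61,088.
Accumulated through year 3 = $178,096 − $61,088 = $117,008.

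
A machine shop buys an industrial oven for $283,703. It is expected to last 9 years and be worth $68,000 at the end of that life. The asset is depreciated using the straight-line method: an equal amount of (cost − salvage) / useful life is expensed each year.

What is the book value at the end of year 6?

Depreciable base = $283,703 − $68,000 = $215,703.
Annual expense = $215,703 / 9 = $23,967.
End of year 1: book value $259,736.
End of year 2: book value $235,769.
End of year 3: book value $211,802.
End of year 4: book value $187,835.
End of year 5: book value $163,868.
End of year 6: book value $139,901.

$139,901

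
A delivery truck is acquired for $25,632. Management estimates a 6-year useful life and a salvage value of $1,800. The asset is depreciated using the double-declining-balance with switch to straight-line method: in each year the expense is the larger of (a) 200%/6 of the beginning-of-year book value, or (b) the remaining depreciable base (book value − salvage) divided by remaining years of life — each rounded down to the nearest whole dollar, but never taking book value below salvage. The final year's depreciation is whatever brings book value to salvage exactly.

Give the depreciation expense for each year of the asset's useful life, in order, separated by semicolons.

Depreciable base = $25,632 − $1,800 = $23,832.
Year 1: DB = ⌊$25,632 × 200%/6⌋ = $8,544; SL = ⌊$23,832/6⌋ = $3,972 → take DB $8,544. Book value $17,088.
Year 2: DB = ⌊$17,088 × 200%/6⌋ = $5,696; SL = ⌊$15,288/5⌋ = $3,057 → take DB $5,696. Book value $11,392.
Year 3: DB = ⌊$11,392 × 200%/6⌋ = $3,797; SL = ⌊$9,592/4⌋ = $2,398 → take DB $3,797. Book value $7,595.
Year 4: DB = ⌊$7,595 × 200%/6⌋ = $2,531; SL = ⌊$5,795/3⌋ = $1,931 → take DB $2,531. Book value $5,064.
Year 5: DB = ⌊$5,064 × 200%/6⌋ = $1,688; SL = ⌊$3,264/2⌋ = $1,632 → take DB $1,688. Book value $3,376.
Year 6 (final): $3,376 − $1,800 = $1,576. Book value $1,800.

$8,544; $5,696; $3,797; $2,531; $1,688; $1,576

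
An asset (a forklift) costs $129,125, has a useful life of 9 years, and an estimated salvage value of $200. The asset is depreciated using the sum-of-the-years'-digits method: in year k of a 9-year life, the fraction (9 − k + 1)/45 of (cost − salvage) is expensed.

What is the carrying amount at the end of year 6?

$17,390

Depreciable base = $129,125 − $200 = $128,925.
Sum of the years' digits = 9+8+7+6+5+4+3+2+1 = 45.
Year 1: $128,925 × 9/45 = $25,785. Book value $103,340.
Year 2: $128,925 × 8/45 = $22,920. Book value $80,420.
Year 3: $128,925 × 7/45 = $20,055. Book value $60,365.
Year 4: $128,925 × 6/45 = $17,190. Book value $43,175.
Year 5: $128,925 × 5/45 = $14,325. Book value $28,850.
Year 6: $128,925 × 4/45 = $11,460. Book value $17,390.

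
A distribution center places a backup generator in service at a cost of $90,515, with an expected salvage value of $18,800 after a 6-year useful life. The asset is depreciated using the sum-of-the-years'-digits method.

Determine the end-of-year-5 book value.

$22,215

Depreciable base = $90,515 − $18,800 = $71,715.
Sum of the years' digits = 6+5+4+3+2+1 = 21.
Year 1: $71,715 × 6/21 = $20,490. Book value $70,025.
Year 2: $71,715 × 5/21 = $17,075. Book value $52,950.
Year 3: $71,715 × 4/21 = $13,660. Book value $39,290.
Year 4: $71,715 × 3/21 = $10,245. Book value $29,045.
Year 5: $71,715 × 2/21 = $6,830. Book value $22,215.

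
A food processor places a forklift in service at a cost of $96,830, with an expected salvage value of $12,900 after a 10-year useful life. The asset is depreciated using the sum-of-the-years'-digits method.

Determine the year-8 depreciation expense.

$4,578

Depreciable base = $96,830 − $12,900 = $83,930.
Sum of the years' digits = 10+9+8+7+6+5+4+3+2+1 = 55.
Year 1: $83,930 × 10/55 = $15,260. Book value $81,570.
Year 2: $83,930 × 9/55 = $13,734. Book value $67,836.
Year 3: $83,930 × 8/55 = $12,208. Book value $55,628.
Year 4: $83,930 × 7/55 = $10,682. Book value $44,946.
Year 5: $83,930 × 6/55 = $9,156. Book value $35,790.
Year 6: $83,930 × 5/55 = $7,630. Book value $28,160.
Year 7: $83,930 × 4/55 = $6,104. Book value $22,056.
Year 8: $83,930 × 3/55 = $4,578. Book value $17,478.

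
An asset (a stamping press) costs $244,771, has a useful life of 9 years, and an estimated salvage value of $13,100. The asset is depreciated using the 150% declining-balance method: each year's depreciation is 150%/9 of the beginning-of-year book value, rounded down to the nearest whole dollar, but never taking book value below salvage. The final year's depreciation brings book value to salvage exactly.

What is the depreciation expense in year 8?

$11,385

Depreciable base = $244,771 − $13,100 = $231,671.
Year 1: ⌊$244,771 × 150%/9⌋ = $40,795. Book value $203,976.
Year 2: ⌊$203,976 × 150%/9⌋ = $33,996. Book value $169,980.
Year 3: ⌊$169,980 × 150%/9⌋ = $28,330. Book value $141,650.
Year 4: ⌊$141,650 × 150%/9⌋ = $23,608. Book value $118,042.
Year 5: ⌊$118,042 × 150%/9⌋ = $19,673. Book value $98,369.
Year 6: ⌊$98,369 × 150%/9⌋ = $16,394. Book value $81,975.
Year 7: ⌊$81,975 × 150%/9⌋ = $13,662. Book value $68,313.
Year 8: ⌊$68,313 × 150%/9⌋ = $11,385. Book value $56,928.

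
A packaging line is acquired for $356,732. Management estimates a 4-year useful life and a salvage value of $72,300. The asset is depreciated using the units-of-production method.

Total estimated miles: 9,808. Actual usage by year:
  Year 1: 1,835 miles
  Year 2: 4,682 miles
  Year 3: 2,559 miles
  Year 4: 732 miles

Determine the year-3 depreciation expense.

$74,211

Depreciable base = $356,732 − $72,300 = $284,432.
Rate = $284,432 / 9,808 miles = $29 per mile.
Year 1: 1,835 × $29 = $53,215. Book value $303,517.
Year 2: 4,682 × $29 = $135,778. Book value $167,739.
Year 3: 2,559 × $29 = $74,211. Book value $93,528.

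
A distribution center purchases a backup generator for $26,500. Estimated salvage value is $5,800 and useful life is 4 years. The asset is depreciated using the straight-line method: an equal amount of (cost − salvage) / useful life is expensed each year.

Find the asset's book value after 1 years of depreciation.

Depreciable base = $26,500 − $5,800 = $20,700.
Annual expense = $20,700 / 4 = $5,175.
End of year 1: book value $21,325.

$21,325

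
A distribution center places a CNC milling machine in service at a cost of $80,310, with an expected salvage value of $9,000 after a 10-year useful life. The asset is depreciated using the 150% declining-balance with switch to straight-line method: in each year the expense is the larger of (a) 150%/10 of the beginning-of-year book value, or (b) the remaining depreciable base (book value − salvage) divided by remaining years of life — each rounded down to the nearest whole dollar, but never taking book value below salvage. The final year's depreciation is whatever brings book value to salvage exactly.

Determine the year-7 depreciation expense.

$5,322

Depreciable base = $80,310 − $9,000 = $71,310.
Year 1: DB = ⌊$80,310 × 150%/10⌋ = $12,046; SL = ⌊$71,310/10⌋ = $7,131 → take DB $12,046. Book value $68,264.
Year 2: DB = ⌊$68,264 × 150%/10⌋ = $10,239; SL = ⌊$59,264/9⌋ = $6,584 → take DB $10,239. Book value $58,025.
Year 3: DB = ⌊$58,025 × 150%/10⌋ = $8,703; SL = ⌊$49,025/8⌋ = $6,128 → take DB $8,703. Book value $49,322.
Year 4: DB = ⌊$49,322 × 150%/10⌋ = $7,398; SL = ⌊$40,322/7⌋ = $5,760 → take DB $7,398. Book value $41,924.
Year 5: DB = ⌊$41,924 × 150%/10⌋ = $6,288; SL = ⌊$32,924/6⌋ = $5,487 → take DB $6,288. Book value $35,636.
Year 6: DB = ⌊$35,636 × 150%/10⌋ = $5,345; SL = ⌊$26,636/5⌋ = $5,327 → take DB $5,345. Book value $30,291.
Year 7: DB = ⌊$30,291 × 150%/10⌋ = $4,543; SL = ⌊$21,291/4⌋ = $5,322 → take SL $5,322. Book value $24,969.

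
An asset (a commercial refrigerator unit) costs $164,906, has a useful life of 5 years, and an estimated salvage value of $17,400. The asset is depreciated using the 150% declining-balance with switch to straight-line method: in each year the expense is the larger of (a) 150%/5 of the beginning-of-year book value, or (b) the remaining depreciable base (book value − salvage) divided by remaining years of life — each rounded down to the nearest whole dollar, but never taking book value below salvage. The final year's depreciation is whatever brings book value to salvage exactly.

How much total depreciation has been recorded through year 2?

$84,101

Depreciable base = $164,906 − $17,400 = $147,506.
Year 1: DB = ⌊$164,906 × 150%/5⌋ = $49,471; SL = ⌊$147,506/5⌋ = $29,501 → take DB $49,471. Book value $115,435.
Year 2: DB = ⌊$115,435 × 150%/5⌋ = $34,630; SL = ⌊$98,035/4⌋ = $24,508 → take DB $34,630. Book value $80,805.
Accumulated through year 2 = $164,906 − $80,805 = $84,101.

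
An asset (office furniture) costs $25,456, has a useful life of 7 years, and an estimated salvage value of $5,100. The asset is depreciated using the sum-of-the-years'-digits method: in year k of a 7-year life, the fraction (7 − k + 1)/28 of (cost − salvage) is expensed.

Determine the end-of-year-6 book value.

Depreciable base = $25,456 − $5,100 = $20,356.
Sum of the years' digits = 7+6+5+4+3+2+1 = 28.
Year 1: $20,356 × 7/28 = $5,089. Book value $20,367.
Year 2: $20,356 × 6/28 = $4,362. Book value $16,005.
Year 3: $20,356 × 5/28 = $3,635. Book value $12,370.
Year 4: $20,356 × 4/28 = $2,908. Book value $9,462.
Year 5: $20,356 × 3/28 = $2,181. Book value $7,281.
Year 6: $20,356 × 2/28 = $1,454. Book value $5,827.

$5,827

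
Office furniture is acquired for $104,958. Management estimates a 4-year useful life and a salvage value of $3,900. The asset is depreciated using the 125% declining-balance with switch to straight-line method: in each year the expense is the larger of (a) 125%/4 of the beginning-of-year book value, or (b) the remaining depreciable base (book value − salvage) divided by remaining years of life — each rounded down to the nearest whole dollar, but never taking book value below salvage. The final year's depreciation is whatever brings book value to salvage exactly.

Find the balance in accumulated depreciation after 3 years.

Depreciable base = $104,958 − $3,900 = $101,058.
Year 1: DB = ⌊$104,958 × 125%/4⌋ = $32,799; SL = ⌊$101,058/4⌋ = $25,264 → take DB $32,799. Book value $72,159.
Year 2: DB = ⌊$72,159 × 125%/4⌋ = $22,549; SL = ⌊$68,259/3⌋ = $22,753 → take SL $22,753. Book value $49,406.
Year 3: DB = ⌊$49,406 × 125%/4⌋ = $15,439; SL = ⌊$45,506/2⌋ = $22,753 → take SL $22,753. Book value $26,653.
Accumulated through year 3 = $104,958 − $26,653 = $78,305.

$78,305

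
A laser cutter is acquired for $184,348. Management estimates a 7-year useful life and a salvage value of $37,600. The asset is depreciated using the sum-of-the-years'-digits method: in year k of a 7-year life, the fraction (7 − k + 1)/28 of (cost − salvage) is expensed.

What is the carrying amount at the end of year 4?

Depreciable base = $184,348 − $37,600 = $146,748.
Sum of the years' digits = 7+6+5+4+3+2+1 = 28.
Year 1: $146,748 × 7/28 = $36,687. Book value $147,661.
Year 2: $146,748 × 6/28 = $31,446. Book value $116,215.
Year 3: $146,748 × 5/28 = $26,205. Book value $90,010.
Year 4: $146,748 × 4/28 = $20,964. Book value $69,046.

$69,046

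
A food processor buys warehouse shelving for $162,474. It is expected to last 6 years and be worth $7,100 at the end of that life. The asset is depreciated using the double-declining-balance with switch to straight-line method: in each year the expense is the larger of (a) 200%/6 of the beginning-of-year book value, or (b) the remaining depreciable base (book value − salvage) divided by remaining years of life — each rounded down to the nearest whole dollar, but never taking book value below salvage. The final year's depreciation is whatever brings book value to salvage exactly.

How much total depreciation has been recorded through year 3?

Depreciable base = $162,474 − $7,100 = $155,374.
Year 1: DB = ⌊$162,474 × 200%/6⌋ = $54,158; SL = ⌊$155,374/6⌋ = $25,895 → take DB $54,158. Book value $108,316.
Year 2: DB = ⌊$108,316 × 200%/6⌋ = $36,105; SL = ⌊$101,216/5⌋ = $20,243 → take DB $36,105. Book value $72,211.
Year 3: DB = ⌊$72,211 × 200%/6⌋ = $24,070; SL = ⌊$65,111/4⌋ = $16,277 → take DB $24,070. Book value $48,141.
Accumulated through year 3 = $162,474 − $48,141 = $114,333.

$114,333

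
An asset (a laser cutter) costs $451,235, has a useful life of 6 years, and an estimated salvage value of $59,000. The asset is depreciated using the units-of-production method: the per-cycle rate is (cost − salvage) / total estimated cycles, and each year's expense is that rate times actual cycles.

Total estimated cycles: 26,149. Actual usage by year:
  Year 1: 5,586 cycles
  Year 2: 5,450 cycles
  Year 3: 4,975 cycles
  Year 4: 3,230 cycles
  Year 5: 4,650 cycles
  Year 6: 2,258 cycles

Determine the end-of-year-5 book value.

Depreciable base = $451,235 − $59,000 = $392,235.
Rate = $392,235 / 26,149 cycles = $15 per cycle.
Year 1: 5,586 × $15 = $83,790. Book value $367,445.
Year 2: 5,450 × $15 = $81,750. Book value $285,695.
Year 3: 4,975 × $15 = $74,625. Book value $211,070.
Year 4: 3,230 × $15 = $48,450. Book value $162,620.
Year 5: 4,650 × $15 = $69,750. Book value $92,870.

$92,870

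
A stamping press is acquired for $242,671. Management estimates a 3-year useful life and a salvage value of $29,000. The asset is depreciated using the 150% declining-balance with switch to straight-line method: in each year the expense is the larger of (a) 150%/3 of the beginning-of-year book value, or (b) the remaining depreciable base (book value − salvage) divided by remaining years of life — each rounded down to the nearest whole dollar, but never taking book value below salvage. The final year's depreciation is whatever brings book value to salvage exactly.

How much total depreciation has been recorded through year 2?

$182,003

Depreciable base = $242,671 − $29,000 = $213,671.
Year 1: DB = ⌊$242,671 × 150%/3⌋ = $121,335; SL = ⌊$213,671/3⌋ = $71,223 → take DB $121,335. Book value $121,336.
Year 2: DB = ⌊$121,336 × 150%/3⌋ = $60,668; SL = ⌊$92,336/2⌋ = $46,168 → take DB $60,668. Book value $60,668.
Accumulated through year 2 = $242,671 − $60,668 = $182,003.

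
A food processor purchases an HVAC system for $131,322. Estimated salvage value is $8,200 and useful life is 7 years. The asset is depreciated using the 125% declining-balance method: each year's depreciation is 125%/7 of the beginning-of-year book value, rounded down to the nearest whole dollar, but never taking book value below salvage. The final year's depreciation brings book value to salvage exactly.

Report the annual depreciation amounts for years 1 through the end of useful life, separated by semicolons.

Depreciable base = $131,322 − $8,200 = $123,122.
Year 1: ⌊$131,322 × 125%/7⌋ = $23,450. Book value $107,872.
Year 2: ⌊$107,872 × 125%/7⌋ = $19,262. Book value $88,610.
Year 3: ⌊$88,610 × 125%/7⌋ = $15,823. Book value $72,787.
Year 4: ⌊$72,787 × 125%/7⌋ = $12,997. Book value $59,790.
Year 5: ⌊$59,790 × 125%/7⌋ = $10,676. Book value $49,114.
Year 6: ⌊$49,114 × 125%/7⌋ = $8,770. Book value $40,344.
Year 7 (final): $40,344 − $8,200 = $32,144. Book value $8,200.

$23,450; $19,262; $15,823; $12,997; $10,676; $8,770; $32,144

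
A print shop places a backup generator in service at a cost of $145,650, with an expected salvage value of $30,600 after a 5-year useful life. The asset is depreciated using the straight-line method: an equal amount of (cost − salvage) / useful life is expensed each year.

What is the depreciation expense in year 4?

$23,010

Depreciable base = $145,650 − $30,600 = $115,050.
Annual expense = $115,050 / 5 = $23,010.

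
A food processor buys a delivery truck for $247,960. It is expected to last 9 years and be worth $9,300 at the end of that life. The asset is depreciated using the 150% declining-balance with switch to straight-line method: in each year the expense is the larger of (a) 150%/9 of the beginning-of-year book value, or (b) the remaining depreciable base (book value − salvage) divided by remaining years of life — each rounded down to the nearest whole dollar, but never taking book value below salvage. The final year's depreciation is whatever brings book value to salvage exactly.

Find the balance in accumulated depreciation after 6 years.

Depreciable base = $247,960 − $9,300 = $238,660.
Year 1: DB = ⌊$247,960 × 150%/9⌋ = $41,326; SL = ⌊$238,660/9⌋ = $26,517 → take DB $41,326. Book value $206,634.
Year 2: DB = ⌊$206,634 × 150%/9⌋ = $34,439; SL = ⌊$197,334/8⌋ = $24,666 → take DB $34,439. Book value $172,195.
Year 3: DB = ⌊$172,195 × 150%/9⌋ = $28,699; SL = ⌊$162,895/7⌋ = $23,270 → take DB $28,699. Book value $143,496.
Year 4: DB = ⌊$143,496 × 150%/9⌋ = $23,916; SL = ⌊$134,196/6⌋ = $22,366 → take DB $23,916. Book value $119,580.
Year 5: DB = ⌊$119,580 × 150%/9⌋ = $19,930; SL = ⌊$110,280/5⌋ = $22,056 → take SL $22,056. Book value $97,524.
Year 6: DB = ⌊$97,524 × 150%/9⌋ = $16,254; SL = ⌊$88,224/4⌋ = $22,056 → take SL $22,056. Book value $75,468.
Accumulated through year 6 = $247,960 − $75,468 = $172,492.

$172,492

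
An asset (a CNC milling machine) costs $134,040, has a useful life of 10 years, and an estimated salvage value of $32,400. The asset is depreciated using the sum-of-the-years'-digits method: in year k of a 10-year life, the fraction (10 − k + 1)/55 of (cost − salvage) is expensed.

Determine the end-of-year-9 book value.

$34,248

Depreciable base = $134,040 − $32,400 = $101,640.
Sum of the years' digits = 10+9+8+7+6+5+4+3+2+1 = 55.
Year 1: $101,640 × 10/55 = $18,480. Book value $115,560.
Year 2: $101,640 × 9/55 = $16,632. Book value $98,928.
Year 3: $101,640 × 8/55 = $14,784. Book value $84,144.
Year 4: $101,640 × 7/55 = $12,936. Book value $71,208.
Year 5: $101,640 × 6/55 = $11,088. Book value $60,120.
Year 6: $101,640 × 5/55 = $9,240. Book value $50,880.
Year 7: $101,640 × 4/55 = $7,392. Book value $43,488.
Year 8: $101,640 × 3/55 = $5,544. Book value $37,944.
Year 9: $101,640 × 2/55 = $3,696. Book value $34,248.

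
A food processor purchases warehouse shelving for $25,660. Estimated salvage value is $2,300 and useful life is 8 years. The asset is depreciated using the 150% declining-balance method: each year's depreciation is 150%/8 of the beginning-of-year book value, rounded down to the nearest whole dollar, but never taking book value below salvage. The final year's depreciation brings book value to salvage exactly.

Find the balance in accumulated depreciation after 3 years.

$11,896

Depreciable base = $25,660 − $2,300 = $23,360.
Year 1: ⌊$25,660 × 150%/8⌋ = $4,811. Book value $20,849.
Year 2: ⌊$20,849 × 150%/8⌋ = $3,909. Book value $16,940.
Year 3: ⌊$16,940 × 150%/8⌋ = $3,176. Book value $13,764.
Accumulated through year 3 = $25,660 − $13,764 = $11,896.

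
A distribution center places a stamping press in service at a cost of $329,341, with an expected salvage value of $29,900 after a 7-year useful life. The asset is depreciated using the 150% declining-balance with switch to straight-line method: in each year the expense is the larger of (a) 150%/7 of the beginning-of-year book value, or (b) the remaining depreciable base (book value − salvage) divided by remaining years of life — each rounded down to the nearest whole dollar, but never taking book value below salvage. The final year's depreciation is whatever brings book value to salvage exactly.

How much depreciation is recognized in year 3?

$43,568

Depreciable base = $329,341 − $29,900 = $299,441.
Year 1: DB = ⌊$329,341 × 150%/7⌋ = $70,573; SL = ⌊$299,441/7⌋ = $42,777 → take DB $70,573. Book value $258,768.
Year 2: DB = ⌊$258,768 × 150%/7⌋ = $55,450; SL = ⌊$228,868/6⌋ = $38,144 → take DB $55,450. Book value $203,318.
Year 3: DB = ⌊$203,318 × 150%/7⌋ = $43,568; SL = ⌊$173,418/5⌋ = $34,683 → take DB $43,568. Book value $159,750.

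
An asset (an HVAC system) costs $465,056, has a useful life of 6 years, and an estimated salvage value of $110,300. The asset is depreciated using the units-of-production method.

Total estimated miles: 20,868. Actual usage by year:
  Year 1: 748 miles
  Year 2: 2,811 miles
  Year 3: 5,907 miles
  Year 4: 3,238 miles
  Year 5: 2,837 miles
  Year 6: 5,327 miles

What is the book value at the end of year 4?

Depreciable base = $465,056 − $110,300 = $354,756.
Rate = $354,756 / 20,868 miles = $17 per mile.
Year 1: 748 × $17 = $12,716. Book value $452,340.
Year 2: 2,811 × $17 = $47,787. Book value $404,553.
Year 3: 5,907 × $17 = $100,419. Book value $304,134.
Year 4: 3,238 × $17 = $55,046. Book value $249,088.

$249,088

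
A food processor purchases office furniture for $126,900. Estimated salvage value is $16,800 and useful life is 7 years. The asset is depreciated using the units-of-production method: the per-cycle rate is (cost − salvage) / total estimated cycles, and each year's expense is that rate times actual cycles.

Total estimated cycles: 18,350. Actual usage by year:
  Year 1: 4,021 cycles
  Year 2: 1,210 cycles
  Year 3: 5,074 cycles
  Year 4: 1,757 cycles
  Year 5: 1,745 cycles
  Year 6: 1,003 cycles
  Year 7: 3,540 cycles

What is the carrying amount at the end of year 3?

Depreciable base = $126,900 − $16,800 = $110,100.
Rate = $110,100 / 18,350 cycles = $6 per cycle.
Year 1: 4,021 × $6 = $24,126. Book value $102,774.
Year 2: 1,210 × $6 = $7,260. Book value $95,514.
Year 3: 5,074 × $6 = $30,444. Book value $65,070.

$65,070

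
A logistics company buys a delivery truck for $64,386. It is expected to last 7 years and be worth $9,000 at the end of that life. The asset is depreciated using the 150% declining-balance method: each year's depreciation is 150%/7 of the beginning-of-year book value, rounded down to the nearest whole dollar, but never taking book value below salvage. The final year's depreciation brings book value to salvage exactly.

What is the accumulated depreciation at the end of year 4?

$39,846

Depreciable base = $64,386 − $9,000 = $55,386.
Year 1: ⌊$64,386 × 150%/7⌋ = $13,797. Book value $50,589.
Year 2: ⌊$50,589 × 150%/7⌋ = $10,840. Book value $39,749.
Year 3: ⌊$39,749 × 150%/7⌋ = $8,517. Book value $31,232.
Year 4: ⌊$31,232 × 150%/7⌋ = $6,692. Book value $24,540.
Accumulated through year 4 = $64,386 − $24,540 = $39,846.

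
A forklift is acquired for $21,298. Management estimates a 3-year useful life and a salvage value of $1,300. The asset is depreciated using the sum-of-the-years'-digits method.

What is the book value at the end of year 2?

Depreciable base = $21,298 − $1,300 = $19,998.
Sum of the years' digits = 3+2+1 = 6.
Year 1: $19,998 × 3/6 = $9,999. Book value $11,299.
Year 2: $19,998 × 2/6 = $6,666. Book value $4,633.

$4,633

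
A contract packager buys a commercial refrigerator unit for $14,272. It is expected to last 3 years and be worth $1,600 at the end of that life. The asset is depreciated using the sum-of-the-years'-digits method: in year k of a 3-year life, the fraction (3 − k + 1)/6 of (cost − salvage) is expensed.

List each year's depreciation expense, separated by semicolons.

$6,336; $4,224; $2,112

Depreciable base = $14,272 − $1,600 = $12,672.
Sum of the years' digits = 3+2+1 = 6.
Year 1: $12,672 × 3/6 = $6,336. Book value $7,936.
Year 2: $12,672 × 2/6 = $4,224. Book value $3,712.
Year 3: $12,672 × 1/6 = $2,112. Book value $1,600.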